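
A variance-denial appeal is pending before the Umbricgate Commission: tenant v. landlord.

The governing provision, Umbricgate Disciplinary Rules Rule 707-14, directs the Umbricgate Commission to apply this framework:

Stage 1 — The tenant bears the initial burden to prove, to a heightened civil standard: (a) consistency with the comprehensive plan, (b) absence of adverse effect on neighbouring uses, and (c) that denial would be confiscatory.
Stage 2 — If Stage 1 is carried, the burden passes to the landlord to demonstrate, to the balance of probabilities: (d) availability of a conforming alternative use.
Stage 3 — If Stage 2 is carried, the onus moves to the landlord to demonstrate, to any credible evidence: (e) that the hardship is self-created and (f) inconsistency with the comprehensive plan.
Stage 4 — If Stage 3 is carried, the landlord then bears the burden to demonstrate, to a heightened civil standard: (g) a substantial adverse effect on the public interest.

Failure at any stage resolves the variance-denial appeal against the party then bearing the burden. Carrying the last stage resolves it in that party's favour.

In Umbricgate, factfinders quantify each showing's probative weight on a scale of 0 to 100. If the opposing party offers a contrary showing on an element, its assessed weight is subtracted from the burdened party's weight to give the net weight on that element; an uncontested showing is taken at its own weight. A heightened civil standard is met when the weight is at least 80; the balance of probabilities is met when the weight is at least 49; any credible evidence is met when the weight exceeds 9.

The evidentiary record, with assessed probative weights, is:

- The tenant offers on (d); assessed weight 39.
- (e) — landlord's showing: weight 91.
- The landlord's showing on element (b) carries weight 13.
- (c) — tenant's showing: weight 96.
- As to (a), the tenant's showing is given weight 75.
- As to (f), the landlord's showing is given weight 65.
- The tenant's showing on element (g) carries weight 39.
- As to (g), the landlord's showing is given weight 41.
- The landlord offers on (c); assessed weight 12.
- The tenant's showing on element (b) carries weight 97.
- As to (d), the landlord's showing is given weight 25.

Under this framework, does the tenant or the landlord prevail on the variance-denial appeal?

Stage 1 — burden on tenant; standard: a heightened civil standard (weight is at least 80).
    (a): 75 < 80 [not met]
    (b): 97 − 13 = 84 ≥ 80 [met]
    (c): 96 − 12 = 84 ≥ 80 [met]
  Stage 1 not carried; the tenant fails its burden.
The analysis ends at Stage 1; the landlord prevails.

landlord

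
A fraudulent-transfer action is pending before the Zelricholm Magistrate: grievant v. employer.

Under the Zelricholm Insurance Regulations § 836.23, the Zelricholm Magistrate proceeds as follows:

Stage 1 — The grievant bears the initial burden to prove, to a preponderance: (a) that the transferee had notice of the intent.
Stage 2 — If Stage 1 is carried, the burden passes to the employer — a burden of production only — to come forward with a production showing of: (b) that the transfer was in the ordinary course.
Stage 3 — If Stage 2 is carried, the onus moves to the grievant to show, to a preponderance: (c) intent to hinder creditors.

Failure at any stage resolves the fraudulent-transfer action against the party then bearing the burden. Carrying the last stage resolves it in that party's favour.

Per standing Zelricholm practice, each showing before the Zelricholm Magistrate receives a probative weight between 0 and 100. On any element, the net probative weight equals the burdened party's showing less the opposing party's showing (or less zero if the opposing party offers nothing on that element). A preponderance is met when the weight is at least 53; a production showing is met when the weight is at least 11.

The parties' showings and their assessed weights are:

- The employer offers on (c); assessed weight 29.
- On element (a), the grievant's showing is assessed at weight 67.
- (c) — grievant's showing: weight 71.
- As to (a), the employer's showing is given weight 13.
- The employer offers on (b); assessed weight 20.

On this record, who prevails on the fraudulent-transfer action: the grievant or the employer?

employer

At Stage 1 the grievant must meet a preponderance (weight is at least 53): on (a) the weight is 67 less the opposing 13 gives net 54, which does reach 53, so (a) meets the standard.
  All elements met. The burden passes to the employer.
At Stage 2 the employer must meet a production showing (weight is at least 11): on (b) the weight is 20, which does reach 11, so (b) meets the standard.
  The employer carries Stage 2; the grievant now bears the burden.
At Stage 3 the grievant must meet a preponderance (weight is at least 53): on (c) the weight is 71 less the opposing 29 gives net 42, which does not reach 53, so (c) does not meet the standard.
  Stage 3 not carried; the grievant fails its burden.
The employer prevails.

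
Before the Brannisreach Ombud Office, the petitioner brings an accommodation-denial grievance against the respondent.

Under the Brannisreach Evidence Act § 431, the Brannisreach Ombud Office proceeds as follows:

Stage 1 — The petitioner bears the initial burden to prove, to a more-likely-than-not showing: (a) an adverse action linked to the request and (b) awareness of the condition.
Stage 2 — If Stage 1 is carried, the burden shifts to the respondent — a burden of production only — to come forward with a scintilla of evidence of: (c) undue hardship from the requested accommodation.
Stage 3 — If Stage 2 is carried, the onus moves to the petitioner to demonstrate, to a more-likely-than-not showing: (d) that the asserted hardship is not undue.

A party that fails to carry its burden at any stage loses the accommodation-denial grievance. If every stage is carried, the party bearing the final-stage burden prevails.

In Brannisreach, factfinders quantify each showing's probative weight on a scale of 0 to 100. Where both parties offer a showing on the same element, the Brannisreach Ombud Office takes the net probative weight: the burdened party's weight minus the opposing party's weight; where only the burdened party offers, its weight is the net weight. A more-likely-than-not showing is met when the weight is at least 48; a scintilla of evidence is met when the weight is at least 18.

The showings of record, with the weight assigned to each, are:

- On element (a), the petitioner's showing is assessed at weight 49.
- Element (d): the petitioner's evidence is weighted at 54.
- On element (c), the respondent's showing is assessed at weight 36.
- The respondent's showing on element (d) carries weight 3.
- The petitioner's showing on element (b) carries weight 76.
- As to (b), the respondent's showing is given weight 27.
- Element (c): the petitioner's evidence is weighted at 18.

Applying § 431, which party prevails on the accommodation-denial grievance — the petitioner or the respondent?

petitioner

Stage 1 — burden on petitioner; standard: a more-likely-than-not showing (weight is at least 48).
    (a): 49 ≥ 48 [met]
    (b): 76 − 27 = 49 ≥ 48 [met]
  Stage 1 is satisfied; the onus moves to the respondent.
Stage 2 — burden on respondent; standard: a scintilla of evidence (weight is at least 18).
    (c): 36 − 18 = 18 ≥ 18 [met]
  The respondent carries Stage 2; the petitioner now bears the burden.
Stage 3 — burden on petitioner; standard: a more-likely-than-not showing (weight is at least 48).
    (d): 54 − 3 = 51 ≥ 48 [met]
  Stage 3 carried; the final stage is satisfied.
With every stage satisfied, the petitioner prevails.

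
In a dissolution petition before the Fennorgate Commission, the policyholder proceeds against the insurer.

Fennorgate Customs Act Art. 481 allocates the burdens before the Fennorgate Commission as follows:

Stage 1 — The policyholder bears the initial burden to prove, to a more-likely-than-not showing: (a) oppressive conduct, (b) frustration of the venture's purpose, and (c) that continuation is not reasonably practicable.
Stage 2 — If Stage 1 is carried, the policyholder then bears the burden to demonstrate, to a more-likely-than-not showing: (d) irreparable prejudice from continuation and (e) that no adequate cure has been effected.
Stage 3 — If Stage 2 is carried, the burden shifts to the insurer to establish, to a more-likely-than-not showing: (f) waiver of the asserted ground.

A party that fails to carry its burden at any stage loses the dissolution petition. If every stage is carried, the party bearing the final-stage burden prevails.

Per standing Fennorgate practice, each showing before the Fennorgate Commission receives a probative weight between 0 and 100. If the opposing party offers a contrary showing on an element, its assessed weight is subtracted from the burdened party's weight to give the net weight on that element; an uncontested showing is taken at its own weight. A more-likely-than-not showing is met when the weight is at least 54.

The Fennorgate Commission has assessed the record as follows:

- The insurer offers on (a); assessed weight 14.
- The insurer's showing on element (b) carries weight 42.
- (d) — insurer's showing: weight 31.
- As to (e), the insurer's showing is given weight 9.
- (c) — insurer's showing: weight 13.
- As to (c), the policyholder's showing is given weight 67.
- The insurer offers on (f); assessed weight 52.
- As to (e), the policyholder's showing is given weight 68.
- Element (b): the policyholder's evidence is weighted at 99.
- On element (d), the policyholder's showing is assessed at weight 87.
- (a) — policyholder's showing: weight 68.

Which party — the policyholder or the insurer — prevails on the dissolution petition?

policyholder

Stage 1 (policyholder, a more-likely-than-not showing, weight is at least 54): (a) net 68−14=54 ≥ 54 — meets; (b) net 99−42=57 ≥ 54 — meets; (c) net 67−13=54 ≥ 54 — meets.
  All elements met. The policyholder retains the burden for Stage 2.
Stage 2 (policyholder, a more-likely-than-not showing, weight is at least 54): (d) net 87−31=56 ≥ 54 — meets; (e) net 68−9=59 ≥ 54 — meets.
  All elements met. The burden passes to the insurer.
Stage 3 (insurer, a more-likely-than-not showing, weight is at least 54): (f) 52 < 54 — fails.
  The insurer does not carry Stage 3.
So the policyholder prevails.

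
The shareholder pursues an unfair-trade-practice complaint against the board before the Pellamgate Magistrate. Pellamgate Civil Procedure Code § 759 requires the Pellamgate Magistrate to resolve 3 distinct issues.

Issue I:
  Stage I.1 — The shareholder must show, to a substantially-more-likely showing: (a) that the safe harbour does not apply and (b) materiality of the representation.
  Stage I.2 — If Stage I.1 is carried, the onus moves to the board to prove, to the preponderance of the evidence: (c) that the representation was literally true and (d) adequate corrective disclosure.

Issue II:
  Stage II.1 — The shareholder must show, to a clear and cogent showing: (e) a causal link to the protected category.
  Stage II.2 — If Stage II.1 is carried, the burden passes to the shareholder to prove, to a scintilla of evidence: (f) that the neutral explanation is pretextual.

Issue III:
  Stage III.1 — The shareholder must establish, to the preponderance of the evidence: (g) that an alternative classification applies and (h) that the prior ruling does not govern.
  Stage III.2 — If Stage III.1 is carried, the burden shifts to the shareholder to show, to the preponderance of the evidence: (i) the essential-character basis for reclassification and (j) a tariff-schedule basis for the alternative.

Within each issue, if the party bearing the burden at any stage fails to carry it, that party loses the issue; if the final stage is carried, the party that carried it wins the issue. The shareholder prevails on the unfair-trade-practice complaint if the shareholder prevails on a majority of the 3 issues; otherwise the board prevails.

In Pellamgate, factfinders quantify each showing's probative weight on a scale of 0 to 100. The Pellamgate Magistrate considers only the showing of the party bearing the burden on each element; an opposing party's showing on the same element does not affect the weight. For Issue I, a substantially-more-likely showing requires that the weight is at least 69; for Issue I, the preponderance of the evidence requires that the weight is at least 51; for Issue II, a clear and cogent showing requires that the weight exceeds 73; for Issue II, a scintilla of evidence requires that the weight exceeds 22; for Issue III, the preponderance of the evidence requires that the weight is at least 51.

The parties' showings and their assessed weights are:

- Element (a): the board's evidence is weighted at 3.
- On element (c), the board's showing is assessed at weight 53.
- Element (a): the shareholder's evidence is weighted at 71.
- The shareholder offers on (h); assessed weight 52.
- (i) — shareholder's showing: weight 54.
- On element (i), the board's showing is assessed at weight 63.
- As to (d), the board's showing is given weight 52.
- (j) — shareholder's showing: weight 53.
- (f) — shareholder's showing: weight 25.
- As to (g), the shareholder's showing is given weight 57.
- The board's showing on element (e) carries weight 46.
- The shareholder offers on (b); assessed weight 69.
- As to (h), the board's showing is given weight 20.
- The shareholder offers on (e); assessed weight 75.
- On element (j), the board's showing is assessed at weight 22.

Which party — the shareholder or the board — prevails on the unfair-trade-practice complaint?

shareholder

— Issue I —
Stage I.1 (shareholder, a substantially-more-likely showing, weight is at least 69): (a) 71 (board's 3 disregarded) ≥ 69 — meets; (b) 69 ≥ 69 — meets.
  Stage I.1 carried; the burden shifts to the board.
Stage I.2 (board, the preponderance of the evidence, weight is at least 51): (c) 53 ≥ 51 — meets; (d) 52 ≥ 51 — meets.
  Stage I.2 carried; the final stage is satisfied.
With every stage satisfied, the board prevails on this issue.
— Issue II —
At Stage II.1 the shareholder must meet a clear and cogent showing (weight exceeds 73): on (e) the weight is 75 (the board's 46 is given no effect), which does exceed 73, so (e) meets the standard.
  Stage II.1 is satisfied; the shareholder continues to bear the burden.
At Stage II.2 the shareholder must meet a scintilla of evidence (weight exceeds 22): on (f) the weight is 25, > 22, so (f) meets the standard.
  Stage II.2 carried; the final stage is satisfied.
Every stage carried; the shareholder prevails on this issue.
— Issue III —
At Stage III.1 the shareholder must meet the preponderance of the evidence (weight is at least 51): on (g) the weight is 57, which does reach 51, so (g) meets the standard; on (h) the weight is 52 (the board's 20 is given no effect), ≥ 51, so (h) meets the standard.
  Stage III.1 is satisfied; the shareholder continues to bear the burden.
At Stage III.2 the shareholder must meet the preponderance of the evidence (weight is at least 51): on (i) the weight is 54 (the board's 63 is given no effect), which does reach 51, so (i) meets the standard; on (j) the weight is 53 (the board's 22 is given no effect), ≥ 51, so (j) meets the standard.
  The shareholder carries the last stage.
All stages carried — the shareholder prevails on this issue.
Per-issue: Issue I → board; Issue II → shareholder; Issue III → shareholder. The shareholder must prevail on a majority of issues; overall, the shareholder prevails.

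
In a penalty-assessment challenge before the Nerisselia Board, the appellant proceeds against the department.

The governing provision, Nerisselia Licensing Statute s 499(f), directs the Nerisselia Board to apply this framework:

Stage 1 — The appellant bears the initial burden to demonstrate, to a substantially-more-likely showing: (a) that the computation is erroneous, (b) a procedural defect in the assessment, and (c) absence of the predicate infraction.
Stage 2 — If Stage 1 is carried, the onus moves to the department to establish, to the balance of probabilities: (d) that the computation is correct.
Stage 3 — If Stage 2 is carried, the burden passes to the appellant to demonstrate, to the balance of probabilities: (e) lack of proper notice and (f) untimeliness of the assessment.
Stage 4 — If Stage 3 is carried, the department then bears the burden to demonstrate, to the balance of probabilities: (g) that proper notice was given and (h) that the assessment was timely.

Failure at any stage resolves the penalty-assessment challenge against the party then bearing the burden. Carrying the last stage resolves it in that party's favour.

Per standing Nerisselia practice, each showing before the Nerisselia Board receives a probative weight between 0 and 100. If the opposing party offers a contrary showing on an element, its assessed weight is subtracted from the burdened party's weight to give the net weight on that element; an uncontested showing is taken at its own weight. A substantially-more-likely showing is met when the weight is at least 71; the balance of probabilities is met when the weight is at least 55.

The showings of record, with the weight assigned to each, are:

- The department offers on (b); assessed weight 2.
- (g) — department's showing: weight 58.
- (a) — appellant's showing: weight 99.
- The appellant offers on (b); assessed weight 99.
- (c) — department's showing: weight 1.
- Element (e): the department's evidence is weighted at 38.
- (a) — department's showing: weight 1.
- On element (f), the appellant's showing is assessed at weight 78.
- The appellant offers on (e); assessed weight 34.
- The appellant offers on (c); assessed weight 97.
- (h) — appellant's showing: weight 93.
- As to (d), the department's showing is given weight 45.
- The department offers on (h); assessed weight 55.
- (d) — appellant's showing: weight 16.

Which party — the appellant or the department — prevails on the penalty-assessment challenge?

appellant

Stage 1 — burden on appellant; standard: a substantially-more-likely showing (weight is at least 71).
    (a): 99 − 1 = 98 ≥ 71 [met]
    (b): 99 − 2 = 97 ≥ 71 [met]
    (c): 97 − 1 = 96 ≥ 71 [met]
  All elements met. The burden passes to the department.
Stage 2 — burden on department; standard: the balance of probabilities (weight is at least 55).
    (d): 45 − 16 = 29 < 55 [not met]
  Stage 2 not carried; the department fails its burden.
The appellant prevails.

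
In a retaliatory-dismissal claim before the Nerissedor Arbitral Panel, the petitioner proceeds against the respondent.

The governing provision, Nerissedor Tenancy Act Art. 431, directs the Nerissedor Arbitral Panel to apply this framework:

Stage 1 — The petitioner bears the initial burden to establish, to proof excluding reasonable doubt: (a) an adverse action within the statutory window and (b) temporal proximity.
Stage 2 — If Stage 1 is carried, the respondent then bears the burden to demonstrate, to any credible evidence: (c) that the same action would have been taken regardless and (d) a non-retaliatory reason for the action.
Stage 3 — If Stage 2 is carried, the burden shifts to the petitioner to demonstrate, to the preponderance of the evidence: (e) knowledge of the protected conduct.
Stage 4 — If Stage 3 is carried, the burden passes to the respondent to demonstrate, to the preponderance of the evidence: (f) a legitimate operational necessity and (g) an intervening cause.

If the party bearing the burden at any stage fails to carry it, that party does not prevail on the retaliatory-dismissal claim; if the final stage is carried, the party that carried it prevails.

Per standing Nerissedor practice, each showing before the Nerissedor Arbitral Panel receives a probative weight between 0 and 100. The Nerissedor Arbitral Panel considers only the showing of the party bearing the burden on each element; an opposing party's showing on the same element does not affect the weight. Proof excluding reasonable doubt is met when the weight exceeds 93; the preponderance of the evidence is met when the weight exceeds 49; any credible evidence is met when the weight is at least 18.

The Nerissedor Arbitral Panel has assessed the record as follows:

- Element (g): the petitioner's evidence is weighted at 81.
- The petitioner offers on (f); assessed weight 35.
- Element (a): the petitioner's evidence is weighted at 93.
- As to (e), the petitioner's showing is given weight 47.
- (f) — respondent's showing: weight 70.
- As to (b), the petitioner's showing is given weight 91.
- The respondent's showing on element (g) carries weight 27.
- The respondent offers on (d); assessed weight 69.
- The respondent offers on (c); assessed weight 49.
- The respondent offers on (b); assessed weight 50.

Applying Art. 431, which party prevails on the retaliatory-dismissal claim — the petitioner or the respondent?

respondent

At Stage 1 the petitioner must meet proof excluding reasonable doubt (weight exceeds 93): on (a) the weight is 93, ≤ 93, so (a) does not meet the standard; on (b) the weight is 91 (the respondent's 50 is given no effect), which does not exceed 93, so (b) does not meet the standard.
  The petitioner does not carry Stage 1.
So the respondent prevails.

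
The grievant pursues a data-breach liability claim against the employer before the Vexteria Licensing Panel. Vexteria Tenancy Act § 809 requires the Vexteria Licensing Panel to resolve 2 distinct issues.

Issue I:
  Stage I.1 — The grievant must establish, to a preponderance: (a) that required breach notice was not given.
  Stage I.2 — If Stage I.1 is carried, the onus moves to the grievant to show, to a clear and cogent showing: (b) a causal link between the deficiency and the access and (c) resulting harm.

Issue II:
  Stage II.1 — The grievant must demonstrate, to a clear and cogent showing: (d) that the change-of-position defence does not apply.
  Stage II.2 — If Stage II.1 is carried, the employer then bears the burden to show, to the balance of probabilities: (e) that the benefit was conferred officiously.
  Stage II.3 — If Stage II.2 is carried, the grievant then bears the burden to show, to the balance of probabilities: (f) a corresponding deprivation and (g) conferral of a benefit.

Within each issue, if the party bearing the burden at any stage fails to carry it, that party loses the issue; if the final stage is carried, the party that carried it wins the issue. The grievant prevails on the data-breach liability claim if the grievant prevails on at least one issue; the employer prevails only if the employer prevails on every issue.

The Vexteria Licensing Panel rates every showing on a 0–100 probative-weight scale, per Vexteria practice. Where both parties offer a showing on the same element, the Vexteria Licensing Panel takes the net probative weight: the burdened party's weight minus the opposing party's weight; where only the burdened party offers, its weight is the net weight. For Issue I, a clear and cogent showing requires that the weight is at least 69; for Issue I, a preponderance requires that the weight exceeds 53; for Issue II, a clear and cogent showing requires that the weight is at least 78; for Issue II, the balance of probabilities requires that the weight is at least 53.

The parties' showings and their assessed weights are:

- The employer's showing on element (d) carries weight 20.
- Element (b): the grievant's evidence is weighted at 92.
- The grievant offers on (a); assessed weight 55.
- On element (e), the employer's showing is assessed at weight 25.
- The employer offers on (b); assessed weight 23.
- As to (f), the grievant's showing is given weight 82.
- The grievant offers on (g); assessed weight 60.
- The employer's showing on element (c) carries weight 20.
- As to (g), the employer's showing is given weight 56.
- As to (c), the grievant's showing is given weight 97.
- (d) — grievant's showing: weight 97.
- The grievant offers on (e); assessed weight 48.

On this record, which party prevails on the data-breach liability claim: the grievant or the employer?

grievant

— Issue I —
At Stage I.1 the grievant must meet a preponderance (weight exceeds 53): on (a) the weight is 55, > 53, so (a) meets the standard.
  All elements met. The grievant retains the burden for Stage I.2.
At Stage I.2 the grievant must meet a clear and cogent showing (weight is at least 69): on (b) the weight is 92 less the opposing 23 gives net 69, ≥ 69, so (b) meets the standard; on (c) the weight is 97 less the opposing 20 gives net 77, which does reach 69, so (c) meets the standard.
  The grievant carries the last stage.
Every stage carried; the grievant prevails on this issue.
— Issue II —
At Stage II.1 the grievant must meet a clear and cogent showing (weight is at least 78): on (d) the weight is 97 less the opposing 20 gives net 77, < 78, so (d) does not meet the standard.
  The grievant does not carry Stage II.1.
The analysis ends at Stage II.1; the employer prevails on this issue.
Per-issue: Issue I → grievant; Issue II → employer. The grievant must prevail on at least one issue; overall, the grievant prevails.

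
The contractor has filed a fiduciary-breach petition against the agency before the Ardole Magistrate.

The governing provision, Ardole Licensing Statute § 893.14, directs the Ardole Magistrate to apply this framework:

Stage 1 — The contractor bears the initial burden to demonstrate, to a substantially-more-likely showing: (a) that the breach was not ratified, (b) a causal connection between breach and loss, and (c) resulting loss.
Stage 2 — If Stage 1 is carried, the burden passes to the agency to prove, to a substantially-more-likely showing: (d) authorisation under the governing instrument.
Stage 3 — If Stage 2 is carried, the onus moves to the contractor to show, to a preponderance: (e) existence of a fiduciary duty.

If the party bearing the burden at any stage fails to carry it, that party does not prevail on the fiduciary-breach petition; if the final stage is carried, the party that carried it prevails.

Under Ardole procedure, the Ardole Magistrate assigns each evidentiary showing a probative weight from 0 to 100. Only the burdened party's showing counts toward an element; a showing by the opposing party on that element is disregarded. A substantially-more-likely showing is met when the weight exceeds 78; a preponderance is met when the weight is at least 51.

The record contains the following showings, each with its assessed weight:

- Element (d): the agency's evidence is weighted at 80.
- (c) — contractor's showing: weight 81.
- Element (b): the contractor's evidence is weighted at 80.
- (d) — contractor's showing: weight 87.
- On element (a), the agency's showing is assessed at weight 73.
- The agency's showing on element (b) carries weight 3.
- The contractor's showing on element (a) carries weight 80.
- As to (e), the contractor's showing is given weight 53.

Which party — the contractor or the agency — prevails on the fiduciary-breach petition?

contractor

Stage 1 (contractor, a substantially-more-likely showing, weight exceeds 78): (a) 80 (agency's 73 disregarded) > 78 — meets; (b) 80 (agency's 3 disregarded) > 78 — meets; (c) 81 > 78 — meets.
  Stage 1 is satisfied; the onus moves to the agency.
Stage 2 (agency, a substantially-more-likely showing, weight exceeds 78): (d) 80 (contractor's 87 disregarded) > 78 — meets.
  All elements met. The burden passes to the contractor.
Stage 3 (contractor, a preponderance, weight is at least 51): (e) 53 ≥ 51 — meets.
  All elements met at the final stage.
All stages carried — the contractor prevails.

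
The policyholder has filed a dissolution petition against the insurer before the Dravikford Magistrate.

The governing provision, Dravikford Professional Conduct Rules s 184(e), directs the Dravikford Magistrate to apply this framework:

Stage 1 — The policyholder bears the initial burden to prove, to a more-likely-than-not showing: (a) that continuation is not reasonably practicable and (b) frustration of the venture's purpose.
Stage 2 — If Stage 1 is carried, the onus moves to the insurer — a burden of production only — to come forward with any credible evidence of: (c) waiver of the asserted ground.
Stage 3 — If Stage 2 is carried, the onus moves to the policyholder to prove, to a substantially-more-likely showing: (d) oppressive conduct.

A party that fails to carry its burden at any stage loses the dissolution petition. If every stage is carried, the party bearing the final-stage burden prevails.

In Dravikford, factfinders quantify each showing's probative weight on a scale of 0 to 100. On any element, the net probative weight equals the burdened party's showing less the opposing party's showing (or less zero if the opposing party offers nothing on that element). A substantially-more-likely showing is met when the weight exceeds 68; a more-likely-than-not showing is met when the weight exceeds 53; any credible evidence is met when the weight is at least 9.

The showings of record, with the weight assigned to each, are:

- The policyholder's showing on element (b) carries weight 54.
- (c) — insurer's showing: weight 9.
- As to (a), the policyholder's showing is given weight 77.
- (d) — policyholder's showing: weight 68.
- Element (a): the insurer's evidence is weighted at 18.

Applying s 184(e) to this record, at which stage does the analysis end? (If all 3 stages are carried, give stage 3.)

stage 3

Stage 1 — burden on policyholder; standard: a more-likely-than-not showing (weight exceeds 53).
    (a): 77 − 18 = 59 > 53 [met]
    (b): 54 > 53 [met]
  The policyholder carries Stage 1; the insurer now bears the burden.
Stage 2 — burden on insurer; standard: any credible evidence (weight is at least 9).
    (c): 9 ≥ 9 [met]
  Stage 2 carried; the burden shifts to the policyholder.
Stage 3 — burden on policyholder; standard: a substantially-more-likely showing (weight exceeds 68).
    (d): 68 ≤ 68 [not met]
  The policyholder does not carry Stage 3.
So the insurer prevails.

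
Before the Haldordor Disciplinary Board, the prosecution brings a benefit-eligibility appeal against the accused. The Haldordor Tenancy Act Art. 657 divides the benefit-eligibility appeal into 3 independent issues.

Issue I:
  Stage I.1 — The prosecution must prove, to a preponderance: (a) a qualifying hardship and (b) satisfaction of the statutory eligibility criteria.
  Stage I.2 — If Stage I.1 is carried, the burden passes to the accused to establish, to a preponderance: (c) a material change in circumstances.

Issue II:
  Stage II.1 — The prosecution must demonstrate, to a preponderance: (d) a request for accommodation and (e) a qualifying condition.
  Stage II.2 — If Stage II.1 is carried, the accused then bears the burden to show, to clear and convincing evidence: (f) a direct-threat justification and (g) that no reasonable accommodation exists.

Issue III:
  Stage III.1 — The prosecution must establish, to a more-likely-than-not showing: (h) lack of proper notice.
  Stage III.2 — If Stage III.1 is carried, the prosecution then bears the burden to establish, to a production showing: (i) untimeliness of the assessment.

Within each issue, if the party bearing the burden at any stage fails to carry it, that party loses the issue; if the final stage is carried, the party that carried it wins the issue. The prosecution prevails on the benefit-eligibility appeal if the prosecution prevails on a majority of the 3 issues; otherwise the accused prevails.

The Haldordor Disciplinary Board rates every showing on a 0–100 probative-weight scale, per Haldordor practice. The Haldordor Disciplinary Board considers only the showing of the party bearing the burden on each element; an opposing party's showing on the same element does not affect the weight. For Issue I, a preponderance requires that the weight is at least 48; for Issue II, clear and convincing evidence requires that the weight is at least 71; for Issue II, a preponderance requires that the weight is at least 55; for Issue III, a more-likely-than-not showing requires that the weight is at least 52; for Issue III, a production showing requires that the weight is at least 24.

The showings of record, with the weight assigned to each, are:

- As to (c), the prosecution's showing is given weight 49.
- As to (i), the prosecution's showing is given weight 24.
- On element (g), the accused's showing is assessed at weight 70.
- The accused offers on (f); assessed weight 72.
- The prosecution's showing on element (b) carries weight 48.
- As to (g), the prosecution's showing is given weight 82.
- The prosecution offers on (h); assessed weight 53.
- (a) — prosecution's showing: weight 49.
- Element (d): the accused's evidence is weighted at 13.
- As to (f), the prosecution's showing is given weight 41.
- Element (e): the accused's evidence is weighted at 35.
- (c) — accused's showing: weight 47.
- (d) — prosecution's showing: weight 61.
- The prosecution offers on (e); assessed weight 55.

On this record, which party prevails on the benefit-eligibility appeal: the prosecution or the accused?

— Issue I —
Stage I.1 (prosecution, a preponderance, weight is at least 48): (a) 49 ≥ 48 — meets; (b) 48 ≥ 48 — meets.
  All elements met. The burden passes to the accused.
Stage I.2 (accused, a preponderance, weight is at least 48): (c) 47 (prosecution's 49 disregarded) < 48 — fails.
  Not every element is met, so the accused fails to carry Stage I.2.
The prosecution prevails on this issue.
— Issue II —
Stage II.1 — burden on prosecution; standard: a preponderance (weight is at least 55).
    (d): 61 (accused's 13 disregarded) ≥ 55 [met]
    (e): 55 (accused's 35 disregarded) ≥ 55 [met]
  Stage II.1 is satisfied; the onus moves to the accused.
Stage II.2 — burden on accused; standard: clear and convincing evidence (weight is at least 71).
    (f): 72 (prosecution's 41 disregarded) ≥ 71 [met]
    (g): 70 (prosecution's 82 disregarded) < 71 [not met]
  Not every element is met, so the accused fails to carry Stage II.2.
So the prosecution prevails on this issue.
— Issue III —
Stage III.1 — burden on prosecution; standard: a more-likely-than-not showing (weight is at least 52).
    (h): 53 ≥ 52 [met]
  Stage III.1 carried; the burden remains with the prosecution.
Stage III.2 — burden on prosecution; standard: a production showing (weight is at least 24).
    (i): 24 ≥ 24 [met]
  All elements met at the final stage.
With every stage satisfied, the prosecution prevails on this issue.
Per-issue: Issue I → prosecution; Issue II → prosecution; Issue III → prosecution. The prosecution must prevail on a majority of issues; overall, the prosecution prevails.

prosecution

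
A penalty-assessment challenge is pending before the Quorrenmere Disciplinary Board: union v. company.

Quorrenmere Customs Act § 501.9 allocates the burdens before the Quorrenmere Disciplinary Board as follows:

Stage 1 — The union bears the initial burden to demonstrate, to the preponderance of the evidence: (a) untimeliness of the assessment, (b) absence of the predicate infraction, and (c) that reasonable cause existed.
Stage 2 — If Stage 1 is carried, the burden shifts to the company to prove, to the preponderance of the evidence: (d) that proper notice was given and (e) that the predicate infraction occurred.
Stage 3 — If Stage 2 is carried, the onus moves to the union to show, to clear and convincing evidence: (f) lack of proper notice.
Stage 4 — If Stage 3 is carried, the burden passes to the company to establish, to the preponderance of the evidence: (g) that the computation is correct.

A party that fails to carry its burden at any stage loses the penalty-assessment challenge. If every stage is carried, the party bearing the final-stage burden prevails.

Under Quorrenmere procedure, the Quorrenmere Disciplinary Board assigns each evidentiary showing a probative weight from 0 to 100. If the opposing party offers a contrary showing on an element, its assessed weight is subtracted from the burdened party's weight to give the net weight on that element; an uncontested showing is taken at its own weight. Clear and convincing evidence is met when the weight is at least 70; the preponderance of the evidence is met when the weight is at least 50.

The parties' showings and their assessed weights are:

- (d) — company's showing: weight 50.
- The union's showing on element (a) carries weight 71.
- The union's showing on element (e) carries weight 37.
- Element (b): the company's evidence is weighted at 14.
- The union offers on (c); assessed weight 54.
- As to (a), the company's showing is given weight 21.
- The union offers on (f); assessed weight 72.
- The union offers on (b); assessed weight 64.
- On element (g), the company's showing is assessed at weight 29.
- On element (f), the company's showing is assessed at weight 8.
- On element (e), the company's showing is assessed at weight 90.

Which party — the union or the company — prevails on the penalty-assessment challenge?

company

Stage 1 (union, the preponderance of the evidence, weight is at least 50): (a) net 71−21=50 ≥ 50 — meets; (b) net 64−14=50 ≥ 50 — meets; (c) 54 ≥ 50 — meets.
  The union carries Stage 1; the company now bears the burden.
Stage 2 (company, the preponderance of the evidence, weight is at least 50): (d) 50 ≥ 50 — meets; (e) net 90−37=53 ≥ 50 — meets.
  All elements met. The burden passes to the union.
Stage 3 (union, clear and convincing evidence, weight is at least 70): (f) net 72−8=64 < 70 — fails.
  Stage 3 not carried; the union fails its burden.
The company prevails.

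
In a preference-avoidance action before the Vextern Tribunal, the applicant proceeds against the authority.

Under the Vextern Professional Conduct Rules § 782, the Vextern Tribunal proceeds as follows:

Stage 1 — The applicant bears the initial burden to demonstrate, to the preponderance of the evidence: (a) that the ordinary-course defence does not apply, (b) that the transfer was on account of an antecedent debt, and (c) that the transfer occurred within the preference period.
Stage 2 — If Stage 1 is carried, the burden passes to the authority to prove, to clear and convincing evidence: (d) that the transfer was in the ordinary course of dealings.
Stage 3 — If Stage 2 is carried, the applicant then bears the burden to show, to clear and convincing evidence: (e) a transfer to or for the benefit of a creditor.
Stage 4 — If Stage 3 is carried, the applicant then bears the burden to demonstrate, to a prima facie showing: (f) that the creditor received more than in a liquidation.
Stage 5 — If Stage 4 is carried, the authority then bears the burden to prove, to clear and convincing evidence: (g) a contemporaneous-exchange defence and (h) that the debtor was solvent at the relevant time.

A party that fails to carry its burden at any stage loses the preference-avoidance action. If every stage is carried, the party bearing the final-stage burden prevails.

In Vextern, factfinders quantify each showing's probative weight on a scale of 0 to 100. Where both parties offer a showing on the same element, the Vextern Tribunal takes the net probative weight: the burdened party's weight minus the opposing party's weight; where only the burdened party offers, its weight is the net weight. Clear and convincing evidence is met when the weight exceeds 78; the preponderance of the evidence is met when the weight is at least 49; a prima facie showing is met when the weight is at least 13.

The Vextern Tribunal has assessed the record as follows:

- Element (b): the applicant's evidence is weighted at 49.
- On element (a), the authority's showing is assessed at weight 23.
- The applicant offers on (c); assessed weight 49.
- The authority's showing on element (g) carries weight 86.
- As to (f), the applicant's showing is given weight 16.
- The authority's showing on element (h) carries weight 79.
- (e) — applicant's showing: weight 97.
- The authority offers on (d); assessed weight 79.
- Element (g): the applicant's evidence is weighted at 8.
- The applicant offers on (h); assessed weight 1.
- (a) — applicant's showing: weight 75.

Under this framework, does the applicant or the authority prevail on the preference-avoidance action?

Stage 1 — burden on applicant; standard: the preponderance of the evidence (weight is at least 49).
    (a): 75 − 23 = 52 ≥ 49 [met]
    (b): 49 ≥ 49 [met]
    (c): 49 ≥ 49 [met]
  All elements met. The burden passes to the authority.
Stage 2 — burden on authority; standard: clear and convincing evidence (weight exceeds 78).
    (d): 79 > 78 [met]
  The authority carries Stage 2; the applicant now bears the burden.
Stage 3 — burden on applicant; standard: clear and convincing evidence (weight exceeds 78).
    (e): 97 > 78 [met]
  Stage 3 carried; the burden remains with the applicant.
Stage 4 — burden on applicant; standard: a prima facie showing (weight is at least 13).
    (f): 16 ≥ 13 [met]
  All elements met. The burden passes to the authority.
Stage 5 — burden on authority; standard: clear and convincing evidence (weight exceeds 78).
    (g): 86 − 8 = 78 ≤ 78 [not met]
    (h): 79 − 1 = 78 ≤ 78 [not met]
  The authority does not carry Stage 5.
The analysis ends at Stage 5; the applicant prevails.

applicant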